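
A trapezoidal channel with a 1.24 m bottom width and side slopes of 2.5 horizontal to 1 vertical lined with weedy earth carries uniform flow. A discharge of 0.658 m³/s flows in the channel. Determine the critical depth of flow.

At critical depth, Q² T / (g A³) = 1, i.e. A³/T = Q²/g = 0.658²/9.81 = 0.04413.
Try y = 0.327 m: A³/T = 0.1059 — high.
Try y = 0.228 m: A³/T = 0.02953 — low.
Try y = 0.256 m: A³/T = 0.04424 — ≈ 0.04413.

y_c = 0.256 m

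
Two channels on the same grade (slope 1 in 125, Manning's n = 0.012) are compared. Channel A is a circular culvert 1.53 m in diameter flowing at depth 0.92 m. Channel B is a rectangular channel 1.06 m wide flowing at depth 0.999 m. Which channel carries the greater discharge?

Channel A: For a circular section of diameter D = 1.53 m at depth y = 0.92 m, the central angle is θ = 2 arccos(1 − 2y/D) = 3.55 rad. Then A = (D²/8)(θ − sin θ) = 1.155 m² and P = Dθ/2 = 2.715 m. Hydraulic radius R = A/P = 1.155/2.715 = 0.4253 m. Q_A = (1/0.012)·1.155·0.4253^(2/3)·√0.008 = 4.867 m³/s.
Channel B: Flow area A = b·y = 1.06 × 0.999 = 1.059 m². Wetted perimeter P = b + 2y = 1.06 + 2×0.999 = 3.058 m. Hydraulic radius R = A/P = 1.059/3.058 = 0.3463 m. Q_B = (1/0.012)·1.059·0.3463^(2/3)·√0.008 = 3.892 m³/s.
Q_A = 4.867 m³/s vs Q_B = 3.892 m³/s, so channel A carries more.

channel A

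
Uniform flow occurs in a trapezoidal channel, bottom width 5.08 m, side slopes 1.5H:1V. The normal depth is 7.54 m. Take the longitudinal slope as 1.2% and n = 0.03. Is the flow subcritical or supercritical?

supercritical

With bottom width b = 5.08 m and side slope z = 1.5: A = (b + zy)y = (5.08 + 1.5×7.54)×7.54 = 123.6 m²; P = b + 2y√(1+z²) = 5.08 + 2×7.54×1.803 = 32.27 m.
Hydraulic radius R = A/P = 123.6/32.27 = 3.83 m.
V = (1/n) R^(2/3) √S = (1/0.03) × 3.83^(2/3) × √0.012 = 8.939 m/s. Hydraulic depth D_h = A/T = 123.6/27.7 = 4.461 m.
Froude number Fr = V/√(g·D_h) = 8.939/√(9.81×4.461) = 1.35, which is greater than 1, so the flow is supercritical.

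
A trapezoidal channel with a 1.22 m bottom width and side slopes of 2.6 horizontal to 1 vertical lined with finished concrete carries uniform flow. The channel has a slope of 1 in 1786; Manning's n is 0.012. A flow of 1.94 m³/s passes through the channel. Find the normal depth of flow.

y_n = 0.642 m

Manning's equation rearranged: A R^(2/3) = nQ / (1·√S) = 0.012 × 1.94 / (√0.0005599) = 0.9838.
Trying y = 0.811 m: A R^(2/3) = 1.633 — too large.
Trying y = 0.642 m: A R^(2/3) = 0.9845 — close enough.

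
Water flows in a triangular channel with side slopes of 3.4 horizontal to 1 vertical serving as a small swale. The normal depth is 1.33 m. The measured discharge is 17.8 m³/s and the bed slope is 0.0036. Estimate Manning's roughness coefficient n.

For a triangular section with side slope z = 3.4: A = zy² = 3.4×1.33² = 6.014 m²; P = 2y√(1+z²) = 2×1.33×3.544 = 9.427 m.
Hydraulic radius R = A/P = 6.014/9.427 = 0.638 m.
Rearranging Manning's equation: n = (1/Q) A R^(2/3) S^(1/2) = (1/17.8) × 6.014 × 0.638^(2/3) × √0.0036 = 0.015.

n = 0.015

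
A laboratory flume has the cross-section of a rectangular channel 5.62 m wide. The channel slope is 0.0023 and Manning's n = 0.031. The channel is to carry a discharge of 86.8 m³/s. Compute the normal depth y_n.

Manning's equation rearranged: A R^(2/3) = nQ / (1·√S) = 0.031 × 86.8 / (√0.0023) = 56.11.
At y = 4.45 m: A R^(2/3) = 35.93 — too small.
At y = 7.25 m: A R^(2/3) = 65.22 — too large.
At y = 6.39 m: A R^(2/3) = 56.09 — ≈ 56.11.

y_n = 6.39 m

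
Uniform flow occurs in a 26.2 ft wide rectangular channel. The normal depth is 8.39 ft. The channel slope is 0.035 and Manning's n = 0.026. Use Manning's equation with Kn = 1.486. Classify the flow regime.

supercritical

Flow area A = b·y = 26.2 × 8.39 = 219.8 ft². Wetted perimeter P = b + 2y = 26.2 + 2×8.39 = 42.98 ft.
Hydraulic radius R = A/P = 219.8/42.98 = 5.114 ft.
V = (1.486/n) R^(2/3) √S = (1.486/0.026) × 5.114^(2/3) × √0.035 = 31.74 ft/s. Hydraulic depth D_h = A/T = 219.8/26.2 = 8.39 ft.
Froude number Fr = V/√(g·D_h) = 31.74/√(32.2×8.39) = 1.93, which is greater than 1, so the flow is supercritical.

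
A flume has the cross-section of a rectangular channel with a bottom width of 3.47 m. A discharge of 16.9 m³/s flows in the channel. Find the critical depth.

y_c = 1.34 m

For a rectangular channel, critical depth y_c = (q²/g)^(1/3) where q = Q/b = 16.9/3.47 = 4.87 m²/s.
So y_c = (4.87²/9.81)^(1/3) = 1.34 m.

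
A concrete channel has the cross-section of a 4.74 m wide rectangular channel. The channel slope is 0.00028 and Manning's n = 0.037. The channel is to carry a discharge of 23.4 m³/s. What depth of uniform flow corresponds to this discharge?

y_n = 7.39 m

Manning's equation rearranged: A R^(2/3) = nQ / (1·√S) = 0.037 × 23.4 / (√0.00028) = 51.74.
Try y = 8.13 m: A R^(2/3) = 57.76 — too large.
Try y = 6.57 m: A R^(2/3) = 45.08 — too small.
Try y = 7.39 m: A R^(2/3) = 51.73 — ≈ 51.74.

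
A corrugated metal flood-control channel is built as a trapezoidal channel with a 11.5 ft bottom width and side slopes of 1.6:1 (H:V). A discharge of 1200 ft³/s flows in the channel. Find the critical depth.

At critical depth, Q² T / (g A³) = 1, i.e. A³/T = Q²/g = 1200²/32.2 = 44720.
Try y = 4.4 ft: A³/T = 21220 — too small.
Try y = 6.12 ft: A³/T = 71180 — too large.
Try y = 5.4 ft: A³/T = 44700 — close enough.

y_c = 5.4 ft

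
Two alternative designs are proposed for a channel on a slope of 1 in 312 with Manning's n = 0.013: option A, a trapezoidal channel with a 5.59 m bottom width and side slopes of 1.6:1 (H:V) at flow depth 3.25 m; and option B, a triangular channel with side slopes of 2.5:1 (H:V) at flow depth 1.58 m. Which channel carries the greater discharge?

Channel A: With bottom width b = 5.59 m and side slope z = 1.6: A = (b + zy)y = (5.59 + 1.6×3.25)×3.25 = 35.07 m²; P = b + 2y√(1+z²) = 5.59 + 2×3.25×1.887 = 17.85 m. Hydraulic radius R = A/P = 35.07/17.85 = 1.964 m. Q_A = (1/0.013)·35.07·1.964^(2/3)·√0.003205 = 239.5 m³/s.
Channel B: For a triangular section with side slope z = 2.5: A = zy² = 2.5×1.58² = 6.241 m²; P = 2y√(1+z²) = 2×1.58×2.693 = 8.509 m. Hydraulic radius R = A/P = 6.241/8.509 = 0.7335 m. Q_B = (1/0.013)·6.241·0.7335^(2/3)·√0.003205 = 22.11 m³/s.
Q_A = 239.5 m³/s vs Q_B = 22.11 m³/s, so channel A carries more.

channel A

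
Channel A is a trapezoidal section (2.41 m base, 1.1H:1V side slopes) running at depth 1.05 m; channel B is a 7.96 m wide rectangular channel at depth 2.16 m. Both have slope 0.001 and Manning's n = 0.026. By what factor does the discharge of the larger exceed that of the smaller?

Channel A: With bottom width b = 2.41 m and side slope z = 1.1: A = (b + zy)y = (2.41 + 1.1×1.05)×1.05 = 3.743 m²; P = b + 2y√(1+z²) = 2.41 + 2×1.05×1.487 = 5.532 m. Hydraulic radius R = A/P = 3.743/5.532 = 0.6767 m. Q_A = (1/0.026)·3.743·0.6767^(2/3)·√0.001 = 3.509 m³/s.
Channel B: Flow area A = b·y = 7.96 × 2.16 = 17.19 m². Wetted perimeter P = b + 2y = 7.96 + 2×2.16 = 12.28 m. Hydraulic radius R = A/P = 17.19/12.28 = 1.4 m. Q_B = (1/0.026)·17.19·1.4^(2/3)·√0.001 = 26.17 m³/s.
The larger discharge is 26.17 m³/s and the smaller is 3.509 m³/s; the ratio is 7.46.

7.46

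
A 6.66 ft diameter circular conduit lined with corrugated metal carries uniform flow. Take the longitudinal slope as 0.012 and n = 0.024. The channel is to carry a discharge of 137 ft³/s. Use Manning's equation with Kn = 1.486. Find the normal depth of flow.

y_n = 2.98 ft

Manning's equation rearranged: A R^(2/3) = nQ / (1.486·√S) = 0.024 × 137 / (1.486 × √0.012) = 20.2.
Trying y = 3.77 ft: A R^(2/3) = 30.02 — high.
Trying y = 2.24 ft: A R^(2/3) = 11.93 — low.
Trying y = 2.98 ft: A R^(2/3) = 20.18 — ≈ 20.2.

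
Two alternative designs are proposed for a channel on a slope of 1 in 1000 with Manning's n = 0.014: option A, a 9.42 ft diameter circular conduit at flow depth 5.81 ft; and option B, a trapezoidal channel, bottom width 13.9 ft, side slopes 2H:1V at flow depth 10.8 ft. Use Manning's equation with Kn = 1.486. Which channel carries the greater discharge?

Channel A: For a circular section of diameter D = 9.42 ft at depth y = 5.81 ft, the central angle is θ = 2 arccos(1 − 2y/D) = 3.613 rad. Then A = (D²/8)(θ − sin θ) = 45.11 ft² and P = Dθ/2 = 17.02 ft. Hydraulic radius R = A/P = 45.11/17.02 = 2.651 ft. Q_A = (1.486/0.014)·45.11·2.651^(2/3)·√0.001 = 290.1 ft³/s.
Channel B: With bottom width b = 13.9 ft and side slope z = 2: A = (b + zy)y = (13.9 + 2×10.8)×10.8 = 383.4 ft²; P = b + 2y√(1+z²) = 13.9 + 2×10.8×2.236 = 62.2 ft. Hydraulic radius R = A/P = 383.4/62.2 = 6.164 ft. Q_B = (1.486/0.014)·383.4·6.164^(2/3)·√0.001 = 4326 ft³/s.
Q_A = 290.1 ft³/s vs Q_B = 4326 ft³/s, so channel B carries more.

channel B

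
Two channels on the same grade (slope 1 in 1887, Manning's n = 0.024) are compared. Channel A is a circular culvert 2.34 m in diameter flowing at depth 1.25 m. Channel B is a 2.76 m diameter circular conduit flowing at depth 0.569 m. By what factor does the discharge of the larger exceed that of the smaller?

3.86

Channel A: For a circular section of diameter D = 2.34 m at depth y = 1.25 m, the central angle is θ = 2 arccos(1 − 2y/D) = 3.278 rad. Then A = (D²/8)(θ − sin θ) = 2.337 m² and P = Dθ/2 = 3.836 m. Hydraulic radius R = A/P = 2.337/3.836 = 0.6093 m. Q_A = (1/0.024)·2.337·0.6093^(2/3)·√0.0005299 = 1.611 m³/s.
Channel B: For a circular section of diameter D = 2.76 m at depth y = 0.569 m, the central angle is θ = 2 arccos(1 − 2y/D) = 1.885 rad. Then A = (D²/8)(θ − sin θ) = 0.8896 m² and P = Dθ/2 = 2.602 m. Hydraulic radius R = A/P = 0.8896/2.602 = 0.3419 m. Q_B = (1/0.024)·0.8896·0.3419^(2/3)·√0.0005299 = 0.4172 m³/s.
The larger discharge is 1.611 m³/s and the smaller is 0.4172 m³/s; the ratio is 3.86.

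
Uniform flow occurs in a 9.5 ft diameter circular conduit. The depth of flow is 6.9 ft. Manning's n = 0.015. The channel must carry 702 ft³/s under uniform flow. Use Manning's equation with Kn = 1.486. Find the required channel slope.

For a circular section of diameter D = 9.5 ft at depth y = 6.9 ft, the central angle is θ = 2 arccos(1 − 2y/D) = 4.081 rad. Then A = (D²/8)(θ − sin θ) = 55.15 ft² and P = Dθ/2 = 19.38 ft.
Hydraulic radius R = A/P = 55.15/19.38 = 2.845 ft.
From Manning's equation, S = [nQ / (1.486 A R^(2/3))]² = [0.015 × 702 / (1.486 × 55.15 × 2.845^(2/3))]² = 0.0041.

S = 0.0041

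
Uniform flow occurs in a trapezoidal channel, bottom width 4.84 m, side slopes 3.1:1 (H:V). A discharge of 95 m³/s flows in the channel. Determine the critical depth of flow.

At critical depth, Q² T / (g A³) = 1, i.e. A³/T = Q²/g = 95²/9.81 = 920.
Try y = 2.56 m: A³/T = 1689 — over.
Try y = 2.2 m: A³/T = 913.4 — close enough.

y_c = 2.2 m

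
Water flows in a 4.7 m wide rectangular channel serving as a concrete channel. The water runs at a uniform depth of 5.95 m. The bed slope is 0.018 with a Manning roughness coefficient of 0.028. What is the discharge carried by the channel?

Flow area A = b·y = 4.7 × 5.95 = 27.97 m². Wetted perimeter P = b + 2y = 4.7 + 2×5.95 = 16.6 m.
Hydraulic radius R = A/P = 27.97/16.6 = 1.685 m.
Manning's equation: Q = (1/n) A R^(2/3) S^(1/2) = (1/0.028) × 27.97 × 1.685^(2/3) × 0.018^(1/2) = 190 m³/s.

Q = 190 m³/s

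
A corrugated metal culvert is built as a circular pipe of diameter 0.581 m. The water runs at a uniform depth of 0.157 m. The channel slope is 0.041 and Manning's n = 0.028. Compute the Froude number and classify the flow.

supercritical

For a circular section of diameter D = 0.581 m at depth y = 0.157 m, the central angle is θ = 2 arccos(1 − 2y/D) = 2.187 rad. Then A = (D²/8)(θ − sin θ) = 0.05782 m² and P = Dθ/2 = 0.6352 m.
Hydraulic radius R = A/P = 0.05782/0.6352 = 0.09103 m.
V = (1/n) R^(2/3) √S = (1/0.028) × 0.09103^(2/3) × √0.041 = 1.463 m/s. Hydraulic depth D_h = A/T = 0.05782/0.516 = 0.1121 m.
Froude number Fr = V/√(g·D_h) = 1.463/√(9.81×0.1121) = 1.4, which is greater than 1, so the flow is supercritical.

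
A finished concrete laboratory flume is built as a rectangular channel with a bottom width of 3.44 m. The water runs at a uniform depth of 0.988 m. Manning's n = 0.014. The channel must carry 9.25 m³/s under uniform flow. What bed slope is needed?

S = 0.0027

Flow area A = b·y = 3.44 × 0.988 = 3.399 m². Wetted perimeter P = b + 2y = 3.44 + 2×0.988 = 5.416 m.
Hydraulic radius R = A/P = 3.399/5.416 = 0.6275 m.
From Manning's equation, S = [nQ / (1 A R^(2/3))]² = [0.014 × 9.25 / (1 × 3.399 × 0.6275^(2/3))]² = 0.0027.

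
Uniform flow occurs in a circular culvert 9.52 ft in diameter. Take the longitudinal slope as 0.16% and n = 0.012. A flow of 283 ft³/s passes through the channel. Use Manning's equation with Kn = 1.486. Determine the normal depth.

y_n = 4.48 ft

Manning's equation rearranged: A R^(2/3) = nQ / (1.486·√S) = 0.012 × 283 / (1.486 × √0.0016) = 57.13.
Try y = 3.07 ft: A R^(2/3) = 28.56 — low.
Try y = 4.48 ft: A R^(2/3) = 57.16 — close enough.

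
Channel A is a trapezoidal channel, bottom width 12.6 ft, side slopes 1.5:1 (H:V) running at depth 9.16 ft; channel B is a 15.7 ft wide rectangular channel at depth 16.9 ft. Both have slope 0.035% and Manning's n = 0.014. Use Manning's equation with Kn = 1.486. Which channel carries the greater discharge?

Channel A: With bottom width b = 12.6 ft and side slope z = 1.5: A = (b + zy)y = (12.6 + 1.5×9.16)×9.16 = 241.3 ft²; P = b + 2y√(1+z²) = 12.6 + 2×9.16×1.803 = 45.63 ft. Hydraulic radius R = A/P = 241.3/45.63 = 5.288 ft. Q_A = (1.486/0.014)·241.3·5.288^(2/3)·√0.00035 = 1454 ft³/s.
Channel B: Flow area A = b·y = 15.7 × 16.9 = 265.3 ft². Wetted perimeter P = b + 2y = 15.7 + 2×16.9 = 49.5 ft. Hydraulic radius R = A/P = 265.3/49.5 = 5.36 ft. Q_B = (1.486/0.014)·265.3·5.36^(2/3)·√0.00035 = 1614 ft³/s.
Q_A = 1454 ft³/s vs Q_B = 1614 ft³/s, so channel B carries more.

channel B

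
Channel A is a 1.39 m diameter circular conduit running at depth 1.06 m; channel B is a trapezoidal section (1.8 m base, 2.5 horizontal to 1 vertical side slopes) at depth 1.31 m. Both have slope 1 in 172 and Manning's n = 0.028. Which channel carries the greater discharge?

Channel A: For a circular section of diameter D = 1.39 m at depth y = 1.06 m, the central angle is θ = 2 arccos(1 − 2y/D) = 4.247 rad. Then A = (D²/8)(θ − sin θ) = 1.242 m² and P = Dθ/2 = 2.952 m. Hydraulic radius R = A/P = 1.242/2.952 = 0.4206 m. Q_A = (1/0.028)·1.242·0.4206^(2/3)·√0.005814 = 1.898 m³/s.
Channel B: With bottom width b = 1.8 m and side slope z = 2.5: A = (b + zy)y = (1.8 + 2.5×1.31)×1.31 = 6.648 m²; P = b + 2y√(1+z²) = 1.8 + 2×1.31×2.693 = 8.855 m. Hydraulic radius R = A/P = 6.648/8.855 = 0.7508 m. Q_B = (1/0.028)·6.648·0.7508^(2/3)·√0.005814 = 14.96 m³/s.
Q_A = 1.898 m³/s vs Q_B = 14.96 m³/s, so channel B carries more.

channel B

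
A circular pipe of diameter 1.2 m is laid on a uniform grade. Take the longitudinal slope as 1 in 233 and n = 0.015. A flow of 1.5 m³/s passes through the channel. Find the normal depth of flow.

y_n = 0.724 m

Manning's equation rearranged: A R^(2/3) = nQ / (1·√S) = 0.015 × 1.5 / (√0.004292) = 0.3434.
Trying y = 0.497 m: A R^(2/3) = 0.182 — short.
Trying y = 0.724 m: A R^(2/3) = 0.3434 — ≈ 0.3434.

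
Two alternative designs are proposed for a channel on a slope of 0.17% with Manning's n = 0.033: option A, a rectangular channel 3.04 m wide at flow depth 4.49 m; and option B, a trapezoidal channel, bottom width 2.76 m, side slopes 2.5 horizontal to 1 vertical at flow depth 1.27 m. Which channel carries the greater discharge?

Channel A: Flow area A = b·y = 3.04 × 4.49 = 13.65 m². Wetted perimeter P = b + 2y = 3.04 + 2×4.49 = 12.02 m. Hydraulic radius R = A/P = 13.65/12.02 = 1.136 m. Q_A = (1/0.033)·13.65·1.136^(2/3)·√0.0017 = 18.56 m³/s.
Channel B: With bottom width b = 2.76 m and side slope z = 2.5: A = (b + zy)y = (2.76 + 2.5×1.27)×1.27 = 7.537 m²; P = b + 2y√(1+z²) = 2.76 + 2×1.27×2.693 = 9.599 m. Hydraulic radius R = A/P = 7.537/9.599 = 0.7852 m. Q_B = (1/0.033)·7.537·0.7852^(2/3)·√0.0017 = 8.015 m³/s.
Q_A = 18.56 m³/s vs Q_B = 8.015 m³/s, so channel A carries more.

channel A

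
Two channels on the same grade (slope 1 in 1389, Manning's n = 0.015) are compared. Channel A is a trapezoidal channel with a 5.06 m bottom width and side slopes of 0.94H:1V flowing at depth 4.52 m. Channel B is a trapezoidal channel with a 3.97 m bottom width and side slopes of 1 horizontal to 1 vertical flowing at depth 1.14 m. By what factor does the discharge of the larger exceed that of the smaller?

Channel A: With bottom width b = 5.06 m and side slope z = 0.94: A = (b + zy)y = (5.06 + 0.94×4.52)×4.52 = 42.08 m²; P = b + 2y√(1+z²) = 5.06 + 2×4.52×1.372 = 17.47 m. Hydraulic radius R = A/P = 42.08/17.47 = 2.409 m. Q_A = (1/0.015)·42.08·2.409^(2/3)·√0.0007199 = 135.2 m³/s.
Channel B: With bottom width b = 3.97 m and side slope z = 1: A = (b + zy)y = (3.97 + 1×1.14)×1.14 = 5.825 m²; P = b + 2y√(1+z²) = 3.97 + 2×1.14×1.414 = 7.194 m. Hydraulic radius R = A/P = 5.825/7.194 = 0.8097 m. Q_B = (1/0.015)·5.825·0.8097^(2/3)·√0.0007199 = 9.053 m³/s.
The larger discharge is 135.2 m³/s and the smaller is 9.053 m³/s; the ratio is 14.9.

14.9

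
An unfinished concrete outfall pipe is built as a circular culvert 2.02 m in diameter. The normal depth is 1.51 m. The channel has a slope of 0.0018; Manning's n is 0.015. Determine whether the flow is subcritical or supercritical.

subcritical

For a circular section of diameter D = 2.02 m at depth y = 1.51 m, the central angle is θ = 2 arccos(1 − 2y/D) = 4.177 rad. Then A = (D²/8)(θ − sin θ) = 2.569 m² and P = Dθ/2 = 4.219 m.
Hydraulic radius R = A/P = 2.569/4.219 = 0.609 m.
V = (1/n) R^(2/3) √S = (1/0.015) × 0.609^(2/3) × √0.0018 = 2.032 m/s. Hydraulic depth D_h = A/T = 2.569/1.755 = 1.464 m.
Froude number Fr = V/√(g·D_h) = 2.032/√(9.81×1.464) = 0.536, which is less than 1, so the flow is subcritical.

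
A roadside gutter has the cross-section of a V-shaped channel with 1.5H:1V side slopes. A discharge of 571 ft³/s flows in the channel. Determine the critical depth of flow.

y_c = 6.18 ft

At critical depth, Q² T / (g A³) = 1, i.e. A³/T = Q²/g = 571²/32.2 = 10130.
Try y = 6.94 ft: A³/T = 18110 — high.
Try y = 5.4 ft: A³/T = 5166 — low.
Try y = 6.18 ft: A³/T = 10140 — close enough.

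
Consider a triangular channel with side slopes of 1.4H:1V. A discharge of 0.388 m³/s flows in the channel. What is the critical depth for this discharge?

y_c = 0.435 m

At critical depth, Q² T / (g A³) = 1, i.e. A³/T = Q²/g = 0.388²/9.81 = 0.01535.
Try y = 0.364 m: A³/T = 0.006262 — low.
Try y = 0.435 m: A³/T = 0.01526 — ≈ 0.01535.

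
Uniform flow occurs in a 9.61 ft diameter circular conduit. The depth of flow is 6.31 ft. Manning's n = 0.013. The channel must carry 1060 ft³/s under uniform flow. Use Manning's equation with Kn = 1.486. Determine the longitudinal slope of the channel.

S = 0.00863

For a circular section of diameter D = 9.61 ft at depth y = 6.31 ft, the central angle is θ = 2 arccos(1 − 2y/D) = 3.779 rad. Then A = (D²/8)(θ − sin θ) = 50.49 ft² and P = Dθ/2 = 18.16 ft.
Hydraulic radius R = A/P = 50.49/18.16 = 2.781 ft.
From Manning's equation, S = [nQ / (1.486 A R^(2/3))]² = [0.013 × 1060 / (1.486 × 50.49 × 2.781^(2/3))]² = 0.00863.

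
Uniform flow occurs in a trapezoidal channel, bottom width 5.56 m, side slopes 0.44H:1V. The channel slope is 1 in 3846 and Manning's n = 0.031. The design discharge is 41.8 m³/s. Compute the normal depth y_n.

y_n = 5.48 m

Manning's equation rearranged: A R^(2/3) = nQ / (1·√S) = 0.031 × 41.8 / (√0.00026) = 80.36.
At y = 6.39 m: A R^(2/3) = 104.8 — high.
At y = 3.98 m: A R^(2/3) = 46.82 — low.
At y = 5.48 m: A R^(2/3) = 80.28 — close enough.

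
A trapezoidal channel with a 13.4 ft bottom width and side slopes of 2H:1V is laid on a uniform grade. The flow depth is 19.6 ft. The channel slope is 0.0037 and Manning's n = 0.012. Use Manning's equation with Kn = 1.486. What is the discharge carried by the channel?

Q = 36500 ft³/s

With bottom width b = 13.4 ft and side slope z = 2: A = (b + zy)y = (13.4 + 2×19.6)×19.6 = 1031 ft²; P = b + 2y√(1+z²) = 13.4 + 2×19.6×2.236 = 101.1 ft.
Hydraulic radius R = A/P = 1031/101.1 = 10.2 ft.
Manning's equation: Q = (1.486/n) A R^(2/3) S^(1/2) = (1.486/0.012) × 1031 × 10.2^(2/3) × 0.0037^(1/2) = 36500 ft³/s.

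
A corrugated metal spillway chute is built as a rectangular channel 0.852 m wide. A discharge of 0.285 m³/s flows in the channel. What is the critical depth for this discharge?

For a rectangular channel, critical depth y_c = (q²/g)^(1/3) where q = Q/b = 0.285/0.852 = 0.3345 m²/s.
So y_c = (0.3345²/9.81)^(1/3) = 0.225 m.

y_c = 0.225 m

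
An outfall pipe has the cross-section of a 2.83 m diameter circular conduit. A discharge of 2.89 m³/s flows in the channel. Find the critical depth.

y_c = 0.729 m

At critical depth, Q² T / (g A³) = 1, i.e. A³/T = Q²/g = 2.89²/9.81 = 0.8514.
Trying y = 0.573 m: A³/T = 0.3329 — low.
Trying y = 0.729 m: A³/T = 0.8526 — ≈ 0.8514.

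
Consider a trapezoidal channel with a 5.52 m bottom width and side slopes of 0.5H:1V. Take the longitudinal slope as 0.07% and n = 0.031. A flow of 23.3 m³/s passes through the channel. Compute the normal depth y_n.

Manning's equation rearranged: A R^(2/3) = nQ / (1·√S) = 0.031 × 23.3 / (√0.0007) = 27.3.
Try y = 1.98 m: A R^(2/3) = 15.32 — low.
Try y = 3.37 m: A R^(2/3) = 36.72 — high.
Try y = 2.82 m: A R^(2/3) = 27.32 — ≈ 27.3.

y_n = 2.82 m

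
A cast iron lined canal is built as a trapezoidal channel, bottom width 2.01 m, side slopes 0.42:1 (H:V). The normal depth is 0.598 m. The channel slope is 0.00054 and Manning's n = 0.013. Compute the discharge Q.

Q = 1.33 m³/s

With bottom width b = 2.01 m and side slope z = 0.42: A = (b + zy)y = (2.01 + 0.42×0.598)×0.598 = 1.352 m²; P = b + 2y√(1+z²) = 2.01 + 2×0.598×1.085 = 3.307 m.
Hydraulic radius R = A/P = 1.352/3.307 = 0.4089 m.
Manning's equation: Q = (1/n) A R^(2/3) S^(1/2) = (1/0.013) × 1.352 × 0.4089^(2/3) × 0.00054^(1/2) = 1.33 m³/s.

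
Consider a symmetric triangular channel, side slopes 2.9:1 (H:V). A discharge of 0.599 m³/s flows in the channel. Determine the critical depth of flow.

y_c = 0.387 m

At critical depth, Q² T / (g A³) = 1, i.e. A³/T = Q²/g = 0.599²/9.81 = 0.03658.
At y = 0.334 m: A³/T = 0.01748 — too small.
At y = 0.42 m: A³/T = 0.05496 — too large.
At y = 0.387 m: A³/T = 0.0365 — ≈ 0.03658.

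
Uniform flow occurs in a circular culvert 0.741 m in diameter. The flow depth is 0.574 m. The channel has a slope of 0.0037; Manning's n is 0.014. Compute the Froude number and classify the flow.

For a circular section of diameter D = 0.741 m at depth y = 0.574 m, the central angle is θ = 2 arccos(1 − 2y/D) = 4.305 rad. Then A = (D²/8)(θ − sin θ) = 0.3584 m² and P = Dθ/2 = 1.595 m.
Hydraulic radius R = A/P = 0.3584/1.595 = 0.2248 m.
V = (1/n) R^(2/3) √S = (1/0.014) × 0.2248^(2/3) × √0.0037 = 1.606 m/s. Hydraulic depth D_h = A/T = 0.3584/0.6192 = 0.5789 m.
Froude number Fr = V/√(g·D_h) = 1.606/√(9.81×0.5789) = 0.674, which is less than 1, so the flow is subcritical.

subcritical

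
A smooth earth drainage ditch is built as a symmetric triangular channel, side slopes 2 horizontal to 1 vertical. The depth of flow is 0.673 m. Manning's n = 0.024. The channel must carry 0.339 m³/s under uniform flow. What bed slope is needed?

S = 0.0004

For a triangular section with side slope z = 2: A = zy² = 2×0.673² = 0.9059 m²; P = 2y√(1+z²) = 2×0.673×2.236 = 3.01 m.
Hydraulic radius R = A/P = 0.9059/3.01 = 0.301 m.
From Manning's equation, S = [nQ / (1 A R^(2/3))]² = [0.024 × 0.339 / (1 × 0.9059 × 0.301^(2/3))]² = 0.0004.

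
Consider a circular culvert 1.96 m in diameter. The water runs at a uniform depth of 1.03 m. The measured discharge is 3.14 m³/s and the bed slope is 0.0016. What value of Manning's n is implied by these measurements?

For a circular section of diameter D = 1.96 m at depth y = 1.03 m, the central angle is θ = 2 arccos(1 − 2y/D) = 3.244 rad. Then A = (D²/8)(θ − sin θ) = 1.607 m² and P = Dθ/2 = 3.179 m.
Hydraulic radius R = A/P = 1.607/3.179 = 0.5054 m.
Rearranging Manning's equation: n = (1/Q) A R^(2/3) S^(1/2) = (1/3.14) × 1.607 × 0.5054^(2/3) × √0.0016 = 0.013.

n = 0.013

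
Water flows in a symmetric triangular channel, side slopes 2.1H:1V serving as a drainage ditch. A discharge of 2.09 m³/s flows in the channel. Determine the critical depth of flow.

At critical depth, Q² T / (g A³) = 1, i.e. A³/T = Q²/g = 2.09²/9.81 = 0.4453.
At y = 0.912 m: A³/T = 1.391 — too large.
At y = 0.726 m: A³/T = 0.4447 — ≈ 0.4453.

y_c = 0.726 m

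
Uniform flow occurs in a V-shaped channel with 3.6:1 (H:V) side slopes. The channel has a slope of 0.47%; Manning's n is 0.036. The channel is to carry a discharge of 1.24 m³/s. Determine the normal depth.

y_n = 0.632 m

Manning's equation rearranged: A R^(2/3) = nQ / (1·√S) = 0.036 × 1.24 / (√0.0047) = 0.6511.
Trying y = 0.486 m: A R^(2/3) = 0.323 — low.
Trying y = 0.803 m: A R^(2/3) = 1.232 — high.
Trying y = 0.632 m: A R^(2/3) = 0.6508 — matches.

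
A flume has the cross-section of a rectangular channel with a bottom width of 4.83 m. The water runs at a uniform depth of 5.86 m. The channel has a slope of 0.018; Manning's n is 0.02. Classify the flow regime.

Flow area A = b·y = 4.83 × 5.86 = 28.3 m². Wetted perimeter P = b + 2y = 4.83 + 2×5.86 = 16.55 m.
Hydraulic radius R = A/P = 28.3/16.55 = 1.71 m.
V = (1/n) R^(2/3) √S = (1/0.02) × 1.71^(2/3) × √0.018 = 9.593 m/s. Hydraulic depth D_h = A/T = 28.3/4.83 = 5.86 m.
Froude number Fr = V/√(g·D_h) = 9.593/√(9.81×5.86) = 1.27, which is greater than 1, so the flow is supercritical.

supercritical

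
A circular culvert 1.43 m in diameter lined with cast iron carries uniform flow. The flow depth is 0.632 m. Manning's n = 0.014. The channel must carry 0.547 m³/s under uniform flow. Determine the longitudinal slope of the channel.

S = 0.000551

For a circular section of diameter D = 1.43 m at depth y = 0.632 m, the central angle is θ = 2 arccos(1 − 2y/D) = 2.909 rad. Then A = (D²/8)(θ − sin θ) = 0.6846 m² and P = Dθ/2 = 2.08 m.
Hydraulic radius R = A/P = 0.6846/2.08 = 0.3292 m.
From Manning's equation, S = [nQ / (1 A R^(2/3))]² = [0.014 × 0.547 / (1 × 0.6846 × 0.3292^(2/3))]² = 0.000551.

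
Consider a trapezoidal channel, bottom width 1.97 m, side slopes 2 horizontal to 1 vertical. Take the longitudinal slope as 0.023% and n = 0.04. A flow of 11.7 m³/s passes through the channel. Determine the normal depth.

y_n = 2.95 m

Manning's equation rearranged: A R^(2/3) = nQ / (1·√S) = 0.04 × 11.7 / (√0.00023) = 30.86.
Try y = 2.05 m: A R^(2/3) = 13.4 — low.
Try y = 3.75 m: A R^(2/3) = 54.38 — high.
Try y = 2.95 m: A R^(2/3) = 30.84 — ≈ 30.86.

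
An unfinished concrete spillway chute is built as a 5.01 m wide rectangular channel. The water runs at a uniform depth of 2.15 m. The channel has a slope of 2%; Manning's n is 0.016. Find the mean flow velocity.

V = 9.74 m/s

Flow area A = b·y = 5.01 × 2.15 = 10.77 m². Wetted perimeter P = b + 2y = 5.01 + 2×2.15 = 9.31 m.
Hydraulic radius R = A/P = 10.77/9.31 = 1.157 m.
From Manning's equation, V = (1/n) R^(2/3) S^(1/2) = (1/0.016) × 1.157^(2/3) × 0.02^(1/2) = 9.74 m/s.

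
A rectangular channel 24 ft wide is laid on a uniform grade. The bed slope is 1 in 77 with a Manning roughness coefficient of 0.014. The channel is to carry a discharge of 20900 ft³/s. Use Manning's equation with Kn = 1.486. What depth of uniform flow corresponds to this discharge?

y_n = 19 ft

Manning's equation rearranged: A R^(2/3) = nQ / (1.486·√S) = 0.014 × 20900 / (1.486 × √0.01299) = 1728.
At y = 14.6 ft: A R^(2/3) = 1231 — low.
At y = 19 ft: A R^(2/3) = 1725 — ≈ 1728.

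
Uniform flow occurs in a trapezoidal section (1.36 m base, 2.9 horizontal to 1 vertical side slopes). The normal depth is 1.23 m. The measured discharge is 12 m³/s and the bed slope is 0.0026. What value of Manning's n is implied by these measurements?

With bottom width b = 1.36 m and side slope z = 2.9: A = (b + zy)y = (1.36 + 2.9×1.23)×1.23 = 6.06 m²; P = b + 2y√(1+z²) = 1.36 + 2×1.23×3.068 = 8.906 m.
Hydraulic radius R = A/P = 6.06/8.906 = 0.6804 m.
Rearranging Manning's equation: n = (1/Q) A R^(2/3) S^(1/2) = (1/12) × 6.06 × 0.6804^(2/3) × √0.0026 = 0.0199.

n = 0.0199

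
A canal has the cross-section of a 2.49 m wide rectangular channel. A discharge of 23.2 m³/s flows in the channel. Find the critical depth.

For a rectangular channel, critical depth y_c = (q²/g)^(1/3) where q = Q/b = 23.2/2.49 = 9.317 m²/s.
So y_c = (9.317²/9.81)^(1/3) = 2.07 m.

y_c = 2.07 m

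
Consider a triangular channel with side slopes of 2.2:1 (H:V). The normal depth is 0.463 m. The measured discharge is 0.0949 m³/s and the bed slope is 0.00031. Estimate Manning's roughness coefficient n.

For a triangular section with side slope z = 2.2: A = zy² = 2.2×0.463² = 0.4716 m²; P = 2y√(1+z²) = 2×0.463×2.417 = 2.238 m.
Hydraulic radius R = A/P = 0.4716/2.238 = 0.2107 m.
Rearranging Manning's equation: n = (1/Q) A R^(2/3) S^(1/2) = (1/0.0949) × 0.4716 × 0.2107^(2/3) × √0.00031 = 0.031.

n = 0.031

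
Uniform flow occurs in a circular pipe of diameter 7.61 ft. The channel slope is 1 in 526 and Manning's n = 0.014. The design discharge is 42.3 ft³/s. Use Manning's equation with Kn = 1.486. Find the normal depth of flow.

y_n = 1.86 ft

Manning's equation rearranged: A R^(2/3) = nQ / (1.486·√S) = 0.014 × 42.3 / (1.486 × √0.001901) = 9.14.
Try y = 1.43 ft: A R^(2/3) = 5.388 — short.
Try y = 2.17 ft: A R^(2/3) = 12.39 — over.
Try y = 1.86 ft: A R^(2/3) = 9.147 — ≈ 9.14.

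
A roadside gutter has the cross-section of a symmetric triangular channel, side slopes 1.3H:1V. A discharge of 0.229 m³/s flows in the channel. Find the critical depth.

y_c = 0.363 m

At critical depth, Q² T / (g A³) = 1, i.e. A³/T = Q²/g = 0.229²/9.81 = 0.005346.
At y = 0.254 m: A³/T = 0.0008934 — short.
At y = 0.439 m: A³/T = 0.01378 — over.
At y = 0.363 m: A³/T = 0.005326 — ≈ 0.005346.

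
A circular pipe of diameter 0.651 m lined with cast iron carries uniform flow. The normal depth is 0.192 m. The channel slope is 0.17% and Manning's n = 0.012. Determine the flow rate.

Q = 0.0646 m³/s

For a circular section of diameter D = 0.651 m at depth y = 0.192 m, the central angle is θ = 2 arccos(1 − 2y/D) = 2.296 rad. Then A = (D²/8)(θ − sin θ) = 0.08202 m² and P = Dθ/2 = 0.7475 m.
Hydraulic radius R = A/P = 0.08202/0.7475 = 0.1097 m.
Manning's equation: Q = (1/n) A R^(2/3) S^(1/2) = (1/0.012) × 0.08202 × 0.1097^(2/3) × 0.0017^(1/2) = 0.0646 m³/s.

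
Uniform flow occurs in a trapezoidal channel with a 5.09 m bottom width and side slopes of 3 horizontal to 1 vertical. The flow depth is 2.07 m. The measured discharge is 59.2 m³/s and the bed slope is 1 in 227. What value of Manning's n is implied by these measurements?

With bottom width b = 5.09 m and side slope z = 3: A = (b + zy)y = (5.09 + 3×2.07)×2.07 = 23.39 m²; P = b + 2y√(1+z²) = 5.09 + 2×2.07×3.162 = 18.18 m.
Hydraulic radius R = A/P = 23.39/18.18 = 1.287 m.
Rearranging Manning's equation: n = (1/Q) A R^(2/3) S^(1/2) = (1/59.2) × 23.39 × 1.287^(2/3) × √0.004405 = 0.031.

n = 0.031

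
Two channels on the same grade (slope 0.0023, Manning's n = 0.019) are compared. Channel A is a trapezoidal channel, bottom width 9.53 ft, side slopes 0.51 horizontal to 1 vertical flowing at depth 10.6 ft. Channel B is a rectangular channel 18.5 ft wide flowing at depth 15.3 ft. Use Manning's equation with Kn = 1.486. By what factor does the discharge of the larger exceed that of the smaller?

Channel A: With bottom width b = 9.53 ft and side slope z = 0.51: A = (b + zy)y = (9.53 + 0.51×10.6)×10.6 = 158.3 ft²; P = b + 2y√(1+z²) = 9.53 + 2×10.6×1.123 = 33.33 ft. Hydraulic radius R = A/P = 158.3/33.33 = 4.75 ft. Q_A = (1.486/0.019)·158.3·4.75^(2/3)·√0.0023 = 1678 ft³/s.
Channel B: Flow area A = b·y = 18.5 × 15.3 = 283.1 ft². Wetted perimeter P = b + 2y = 18.5 + 2×15.3 = 49.1 ft. Hydraulic radius R = A/P = 283.1/49.1 = 5.765 ft. Q_B = (1.486/0.019)·283.1·5.765^(2/3)·√0.0023 = 3413 ft³/s.
The larger discharge is 3413 ft³/s and the smaller is 1678 ft³/s; the ratio is 2.03.

2.03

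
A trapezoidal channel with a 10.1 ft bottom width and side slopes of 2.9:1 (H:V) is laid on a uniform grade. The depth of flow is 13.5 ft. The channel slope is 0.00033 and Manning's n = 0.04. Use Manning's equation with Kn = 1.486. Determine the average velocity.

V = 2.51 ft/s

With bottom width b = 10.1 ft and side slope z = 2.9: A = (b + zy)y = (10.1 + 2.9×13.5)×13.5 = 664.9 ft²; P = b + 2y√(1+z²) = 10.1 + 2×13.5×3.068 = 92.92 ft.
Hydraulic radius R = A/P = 664.9/92.92 = 7.155 ft.
From Manning's equation, V = (1.486/n) R^(2/3) S^(1/2) = (1.486/0.04) × 7.155^(2/3) × 0.00033^(1/2) = 2.51 ft/s.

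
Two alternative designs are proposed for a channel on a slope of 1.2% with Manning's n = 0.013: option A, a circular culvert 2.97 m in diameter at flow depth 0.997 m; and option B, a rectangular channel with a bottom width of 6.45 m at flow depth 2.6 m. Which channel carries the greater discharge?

Channel A: For a circular section of diameter D = 2.97 m at depth y = 0.997 m, the central angle is θ = 2 arccos(1 − 2y/D) = 2.472 rad. Then A = (D²/8)(θ − sin θ) = 2.041 m² and P = Dθ/2 = 3.671 m. Hydraulic radius R = A/P = 2.041/3.671 = 0.556 m. Q_A = (1/0.013)·2.041·0.556^(2/3)·√0.012 = 11.63 m³/s.
Channel B: Flow area A = b·y = 6.45 × 2.6 = 16.77 m². Wetted perimeter P = b + 2y = 6.45 + 2×2.6 = 11.65 m. Hydraulic radius R = A/P = 16.77/11.65 = 1.439 m. Q_B = (1/0.013)·16.77·1.439^(2/3)·√0.012 = 180.2 m³/s.
Q_A = 11.63 m³/s vs Q_B = 180.2 m³/s, so channel B carries more.

channel B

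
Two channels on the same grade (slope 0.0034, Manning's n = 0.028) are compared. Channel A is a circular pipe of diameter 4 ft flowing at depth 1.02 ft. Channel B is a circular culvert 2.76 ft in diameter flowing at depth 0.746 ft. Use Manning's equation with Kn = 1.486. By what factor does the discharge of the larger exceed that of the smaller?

Channel A: For a circular section of diameter D = 4 ft at depth y = 1.02 ft, the central angle is θ = 2 arccos(1 − 2y/D) = 2.117 rad. Then A = (D²/8)(θ − sin θ) = 2.526 ft² and P = Dθ/2 = 4.235 ft. Hydraulic radius R = A/P = 2.526/4.235 = 0.5965 ft. Q_A = (1.486/0.028)·2.526·0.5965^(2/3)·√0.0034 = 5.54 ft³/s.
Channel B: For a circular section of diameter D = 2.76 ft at depth y = 0.746 ft, the central angle is θ = 2 arccos(1 − 2y/D) = 2.187 rad. Then A = (D²/8)(θ − sin θ) = 1.305 ft² and P = Dθ/2 = 3.018 ft. Hydraulic radius R = A/P = 1.305/3.018 = 0.4325 ft. Q_B = (1.486/0.028)·1.305·0.4325^(2/3)·√0.0034 = 2.31 ft³/s.
The larger discharge is 5.54 ft³/s and the smaller is 2.31 ft³/s; the ratio is 2.4.

2.4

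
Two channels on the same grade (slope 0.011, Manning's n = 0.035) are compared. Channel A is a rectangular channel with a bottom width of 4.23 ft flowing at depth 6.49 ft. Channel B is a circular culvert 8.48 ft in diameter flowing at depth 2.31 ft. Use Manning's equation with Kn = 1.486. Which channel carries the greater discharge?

Channel A: Flow area A = b·y = 4.23 × 6.49 = 27.45 ft². Wetted perimeter P = b + 2y = 4.23 + 2×6.49 = 17.21 ft. Hydraulic radius R = A/P = 27.45/17.21 = 1.595 ft. Q_A = (1.486/0.035)·27.45·1.595^(2/3)·√0.011 = 166.9 ft³/s.
Channel B: For a circular section of diameter D = 8.48 ft at depth y = 2.31 ft, the central angle is θ = 2 arccos(1 − 2y/D) = 2.196 rad. Then A = (D²/8)(θ − sin θ) = 12.46 ft² and P = Dθ/2 = 9.313 ft. Hydraulic radius R = A/P = 12.46/9.313 = 1.338 ft. Q_B = (1.486/0.035)·12.46·1.338^(2/3)·√0.011 = 67.34 ft³/s.
Q_A = 166.9 ft³/s vs Q_B = 67.34 ft³/s, so channel A carries more.

channel A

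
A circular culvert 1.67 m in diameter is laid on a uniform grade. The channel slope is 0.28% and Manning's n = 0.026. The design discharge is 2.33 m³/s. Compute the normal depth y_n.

Manning's equation rearranged: A R^(2/3) = nQ / (1·√S) = 0.026 × 2.33 / (√0.0028) = 1.145.
Trying y = 0.949 m: A R^(2/3) = 0.7552 — short.
Trying y = 1.55 m: A R^(2/3) = 1.315 — over.
Trying y = 1.28 m: A R^(2/3) = 1.144 — matches.

y_n = 1.28 m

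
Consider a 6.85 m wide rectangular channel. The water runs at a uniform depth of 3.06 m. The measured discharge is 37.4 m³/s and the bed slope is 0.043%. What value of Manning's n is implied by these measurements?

n = 0.016

Flow area A = b·y = 6.85 × 3.06 = 20.96 m². Wetted perimeter P = b + 2y = 6.85 + 2×3.06 = 12.97 m.
Hydraulic radius R = A/P = 20.96/12.97 = 1.616 m.
Rearranging Manning's equation: n = (1/Q) A R^(2/3) S^(1/2) = (1/37.4) × 20.96 × 1.616^(2/3) × √0.00043 = 0.016.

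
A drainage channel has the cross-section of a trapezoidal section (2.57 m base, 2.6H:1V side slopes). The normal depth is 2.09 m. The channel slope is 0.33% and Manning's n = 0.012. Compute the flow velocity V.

V = 5.34 m/s

With bottom width b = 2.57 m and side slope z = 2.6: A = (b + zy)y = (2.57 + 2.6×2.09)×2.09 = 16.73 m²; P = b + 2y√(1+z²) = 2.57 + 2×2.09×2.786 = 14.21 m.
Hydraulic radius R = A/P = 16.73/14.21 = 1.177 m.
From Manning's equation, V = (1/n) R^(2/3) S^(1/2) = (1/0.012) × 1.177^(2/3) × 0.0033^(1/2) = 5.34 m/s.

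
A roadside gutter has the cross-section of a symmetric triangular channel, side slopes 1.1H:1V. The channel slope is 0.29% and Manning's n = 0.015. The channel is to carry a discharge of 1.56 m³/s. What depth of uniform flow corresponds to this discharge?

y_n = 0.905 m

Manning's equation rearranged: A R^(2/3) = nQ / (1·√S) = 0.015 × 1.56 / (√0.0029) = 0.4345.
At y = 0.687 m: A R^(2/3) = 0.2083 — short.
At y = 0.987 m: A R^(2/3) = 0.5475 — over.
At y = 0.905 m: A R^(2/3) = 0.4344 — matches.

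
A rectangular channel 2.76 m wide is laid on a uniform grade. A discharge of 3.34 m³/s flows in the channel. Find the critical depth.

y_c = 0.53 m

For a rectangular channel, critical depth y_c = (q²/g)^(1/3) where q = Q/b = 3.34/2.76 = 1.21 m²/s.
So y_c = (1.21²/9.81)^(1/3) = 0.53 m.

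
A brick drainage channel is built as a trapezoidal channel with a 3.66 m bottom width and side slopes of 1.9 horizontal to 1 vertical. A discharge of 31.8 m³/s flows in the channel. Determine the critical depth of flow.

At critical depth, Q² T / (g A³) = 1, i.e. A³/T = Q²/g = 31.8²/9.81 = 103.1.
Trying y = 1.79 m: A³/T = 193 — high.
Trying y = 1.51 m: A³/T = 102 — ≈ 103.1.

y_c = 1.51 m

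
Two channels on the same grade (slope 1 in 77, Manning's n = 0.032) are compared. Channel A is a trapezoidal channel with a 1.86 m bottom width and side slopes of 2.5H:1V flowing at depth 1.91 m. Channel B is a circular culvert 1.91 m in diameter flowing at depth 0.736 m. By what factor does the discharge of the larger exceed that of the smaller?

Channel A: With bottom width b = 1.86 m and side slope z = 2.5: A = (b + zy)y = (1.86 + 2.5×1.91)×1.91 = 12.67 m²; P = b + 2y√(1+z²) = 1.86 + 2×1.91×2.693 = 12.15 m. Hydraulic radius R = A/P = 12.67/12.15 = 1.043 m. Q_A = (1/0.032)·12.67·1.043^(2/3)·√0.01299 = 46.43 m³/s.
Channel B: For a circular section of diameter D = 1.91 m at depth y = 0.736 m, the central angle is θ = 2 arccos(1 − 2y/D) = 2.679 rad. Then A = (D²/8)(θ − sin θ) = 1.018 m² and P = Dθ/2 = 2.558 m. Hydraulic radius R = A/P = 1.018/2.558 = 0.3979 m. Q_B = (1/0.032)·1.018·0.3979^(2/3)·√0.01299 = 1.961 m³/s.
The larger discharge is 46.43 m³/s and the smaller is 1.961 m³/s; the ratio is 23.7.

23.7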